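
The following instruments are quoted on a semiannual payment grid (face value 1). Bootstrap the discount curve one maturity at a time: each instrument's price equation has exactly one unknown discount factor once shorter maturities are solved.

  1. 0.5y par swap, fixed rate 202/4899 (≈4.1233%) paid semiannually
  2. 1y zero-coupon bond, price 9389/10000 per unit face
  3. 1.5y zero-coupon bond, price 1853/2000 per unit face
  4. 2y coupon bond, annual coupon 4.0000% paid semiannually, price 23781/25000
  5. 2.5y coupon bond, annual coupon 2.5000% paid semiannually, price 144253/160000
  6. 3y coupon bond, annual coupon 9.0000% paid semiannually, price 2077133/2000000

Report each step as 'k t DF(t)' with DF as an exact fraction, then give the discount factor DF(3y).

1 1/2 4899/5000
2 1 9389/10000
3 3/2 1853/2000
4 2 548/625
5 5/2 1689/2000
6 3 1993/2500
DF(3y) = 1993/2500 ≈ 0.797200

step 1 [0.5y] swap r/2=101/4899: DF=(1 − 101/4899·(0))/(1+101/4899) = 4899/5000 ≈ 0.979800
step 2 [1y] zero: DF = P = 9389/10000 ≈ 0.938900
step 3 [1.5y] zero: DF = P = 1853/2000 ≈ 0.926500
step 4 [2y] bond c/2=1/50: DF=(23781/25000 − 1/50·(0.979800+0.938900+0.926500))/(1+1/50) = 548/625 ≈ 0.876800
step 5 [2.5y] bond c/2=1/80: DF=(144253/160000 − 1/80·(0.979800+0.938900+0.926500+0.876800))/(1+1/80) = 1689/2000 ≈ 0.844500
step 6 [3y] bond c/2=9/200: DF=(2077133/2000000 − 9/200·(0.979800+0.938900+0.926500+0.876800+0.844500))/(1+9/200) = 1993/2500 ≈ 0.797200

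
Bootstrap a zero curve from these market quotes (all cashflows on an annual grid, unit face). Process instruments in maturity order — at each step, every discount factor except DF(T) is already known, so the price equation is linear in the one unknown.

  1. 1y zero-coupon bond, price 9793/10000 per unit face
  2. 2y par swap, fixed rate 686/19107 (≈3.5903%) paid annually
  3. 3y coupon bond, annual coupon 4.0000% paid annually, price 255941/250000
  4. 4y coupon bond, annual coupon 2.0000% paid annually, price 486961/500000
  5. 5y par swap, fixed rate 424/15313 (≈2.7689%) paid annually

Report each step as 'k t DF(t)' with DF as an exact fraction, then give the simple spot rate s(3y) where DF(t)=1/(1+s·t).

1 1 9793/10000
2 2 4657/5000
3 3 9109/10000
4 4 1799/2000
5 5 1091/1250
s(3y) = (1/(9109/10000) − 1)/(3) = 297/9109 ≈ 3.2605%

step 1 [1y] zero: DF = P = 9793/10000 ≈ 0.979300
step 2 [2y] swap r/1=686/19107: DF=(1 − 686/19107·(0.979300))/(1+686/19107) = 4657/5000 ≈ 0.931400
step 3 [3y] bond c/1=1/25: DF=(255941/250000 − 1/25·(0.979300+0.931400))/(1+1/25) = 9109/10000 ≈ 0.910900
step 4 [4y] bond c/1=1/50: DF=(486961/500000 − 1/50·(0.979300+0.931400+0.910900))/(1+1/50) = 1799/2000 ≈ 0.899500
step 5 [5y] swap r/1=424/15313: DF=(1 − 424/15313·(0.979300+0.931400+0.910900+0.899500))/(1+424/15313) = 1091/1250 ≈ 0.872800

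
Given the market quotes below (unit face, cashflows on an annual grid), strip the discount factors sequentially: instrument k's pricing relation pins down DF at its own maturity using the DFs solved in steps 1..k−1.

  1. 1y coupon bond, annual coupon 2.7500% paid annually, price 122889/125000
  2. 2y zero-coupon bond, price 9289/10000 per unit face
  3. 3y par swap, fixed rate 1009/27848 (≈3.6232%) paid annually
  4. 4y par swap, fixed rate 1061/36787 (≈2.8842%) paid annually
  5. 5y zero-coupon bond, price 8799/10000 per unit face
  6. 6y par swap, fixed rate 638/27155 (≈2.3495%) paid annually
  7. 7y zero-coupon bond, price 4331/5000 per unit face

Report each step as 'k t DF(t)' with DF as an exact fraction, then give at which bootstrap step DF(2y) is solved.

1 1 598/625
2 2 9289/10000
3 3 8991/10000
4 4 8939/10000
5 5 8799/10000
6 6 2181/2500
7 7 4331/5000
DF(2y) is solved at step 2

step 1 [1y] bond c/1=11/400: DF=(122889/125000 − 11/400·(0))/(1+11/400) = 598/625 ≈ 0.956800
step 2 [2y] zero: DF = P = 9289/10000 ≈ 0.928900
step 3 [3y] swap r/1=1009/27848: DF=(1 − 1009/27848·(0.956800+0.928900))/(1+1009/27848) = 8991/10000 ≈ 0.899100
step 4 [4y] swap r/1=1061/36787: DF=(1 − 1061/36787·(0.956800+0.928900+0.899100))/(1+1061/36787) = 8939/10000 ≈ 0.893900
step 5 [5y] zero: DF = P = 8799/10000 ≈ 0.879900
step 6 [6y] swap r/1=638/27155: DF=(1 − 638/27155·(0.956800+0.928900+0.899100+0.893900+0.879900))/(1+638/27155) = 2181/2500 ≈ 0.872400
step 7 [7y] zero: DF = P = 4331/5000 ≈ 0.866200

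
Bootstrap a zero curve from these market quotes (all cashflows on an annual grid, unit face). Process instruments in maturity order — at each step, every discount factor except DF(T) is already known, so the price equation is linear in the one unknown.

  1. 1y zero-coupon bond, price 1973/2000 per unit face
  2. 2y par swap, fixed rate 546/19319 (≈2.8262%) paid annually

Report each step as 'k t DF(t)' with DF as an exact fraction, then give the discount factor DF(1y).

1 1 1973/2000
2 2 4727/5000
DF(1y) = 1973/2000 ≈ 0.986500

step 1 [1y] zero: DF = P = 1973/2000 ≈ 0.986500
step 2 [2y] swap r/1=546/19319: DF=(1 − 546/19319·(0.986500))/(1+546/19319) = 4727/5000 ≈ 0.945400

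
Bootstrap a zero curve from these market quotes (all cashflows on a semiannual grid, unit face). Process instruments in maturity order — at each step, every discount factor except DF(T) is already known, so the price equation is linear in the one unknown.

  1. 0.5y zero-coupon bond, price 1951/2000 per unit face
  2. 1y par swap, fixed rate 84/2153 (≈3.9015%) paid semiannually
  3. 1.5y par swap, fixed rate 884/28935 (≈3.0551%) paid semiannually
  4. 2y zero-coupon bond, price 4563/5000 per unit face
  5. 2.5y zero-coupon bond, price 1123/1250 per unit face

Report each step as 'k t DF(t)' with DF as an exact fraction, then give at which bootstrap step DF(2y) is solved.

step 1 [0.5y] zero: DF = P = 1951/2000 ≈ 0.975500
step 2 [1y] swap r/2=42/2153: DF=(1 − 42/2153·(0.975500))/(1+42/2153) = 4811/5000 ≈ 0.962200
step 3 [1.5y] swap r/2=442/28935: DF=(1 − 442/28935·(0.975500+0.962200))/(1+442/28935) = 4779/5000 ≈ 0.955800
step 4 [2y] zero: DF = P = 4563/5000 ≈ 0.912600
step 5 [2.5y] zero: DF = P = 1123/1250 ≈ 0.898400

1 1/2 1951/2000
2 1 4811/5000
3 3/2 4779/5000
4 2 4563/5000
5 5/2 1123/1250
DF(2y) is solved at step 4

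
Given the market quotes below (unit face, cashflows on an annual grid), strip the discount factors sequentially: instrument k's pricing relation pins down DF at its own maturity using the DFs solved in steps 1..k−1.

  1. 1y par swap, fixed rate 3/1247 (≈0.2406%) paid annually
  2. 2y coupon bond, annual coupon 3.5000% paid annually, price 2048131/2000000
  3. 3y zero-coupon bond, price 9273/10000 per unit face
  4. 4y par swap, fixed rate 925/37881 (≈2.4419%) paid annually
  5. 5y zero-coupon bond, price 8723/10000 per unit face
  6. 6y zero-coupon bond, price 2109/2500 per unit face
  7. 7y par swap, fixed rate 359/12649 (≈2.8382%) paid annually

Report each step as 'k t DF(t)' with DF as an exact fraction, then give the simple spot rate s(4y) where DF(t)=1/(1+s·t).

step 1 [1y] swap r/1=3/1247: DF=(1 − 3/1247·(0))/(1+3/1247) = 1247/1250 ≈ 0.997600
step 2 [2y] bond c/1=7/200: DF=(2048131/2000000 − 7/200·(0.997600))/(1+7/200) = 9557/10000 ≈ 0.955700
step 3 [3y] zero: DF = P = 9273/10000 ≈ 0.927300
step 4 [4y] swap r/1=925/37881: DF=(1 − 925/37881·(0.997600+0.955700+0.927300))/(1+925/37881) = 363/400 ≈ 0.907500
step 5 [5y] zero: DF = P = 8723/10000 ≈ 0.872300
step 6 [6y] zero: DF = P = 2109/2500 ≈ 0.843600
step 7 [7y] swap r/1=359/12649: DF=(1 − 359/12649·(0.997600+0.955700+0.927300+0.907500+0.872300+0.843600))/(1+359/12649) = 1641/2000 ≈ 0.820500

1 1 1247/1250
2 2 9557/10000
3 3 9273/10000
4 4 363/400
5 5 8723/10000
6 6 2109/2500
7 7 1641/2000
s(4y) = (1/(363/400) − 1)/(4) = 37/1452 ≈ 2.5482%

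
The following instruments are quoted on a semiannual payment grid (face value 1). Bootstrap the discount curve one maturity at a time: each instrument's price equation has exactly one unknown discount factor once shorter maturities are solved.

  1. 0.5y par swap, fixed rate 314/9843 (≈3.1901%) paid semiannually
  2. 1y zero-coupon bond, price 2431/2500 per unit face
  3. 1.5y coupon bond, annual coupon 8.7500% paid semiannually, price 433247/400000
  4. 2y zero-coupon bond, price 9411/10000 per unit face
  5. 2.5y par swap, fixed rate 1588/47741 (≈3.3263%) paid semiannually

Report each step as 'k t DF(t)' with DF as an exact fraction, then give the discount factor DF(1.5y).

1 1/2 9843/10000
2 1 2431/2500
3 3/2 9557/10000
4 2 9411/10000
5 5/2 4603/5000
DF(1.5y) = 9557/10000 ≈ 0.955700

step 1 [0.5y] swap r/2=157/9843: DF=(1 − 157/9843·(0))/(1+157/9843) = 9843/10000 ≈ 0.984300
step 2 [1y] zero: DF = P = 2431/2500 ≈ 0.972400
step 3 [1.5y] bond c/2=7/160: DF=(433247/400000 − 7/160·(0.984300+0.972400))/(1+7/160) = 9557/10000 ≈ 0.955700
step 4 [2y] zero: DF = P = 9411/10000 ≈ 0.941100
step 5 [2.5y] swap r/2=794/47741: DF=(1 − 794/47741·(0.984300+0.972400+0.955700+0.941100))/(1+794/47741) = 4603/5000 ≈ 0.920600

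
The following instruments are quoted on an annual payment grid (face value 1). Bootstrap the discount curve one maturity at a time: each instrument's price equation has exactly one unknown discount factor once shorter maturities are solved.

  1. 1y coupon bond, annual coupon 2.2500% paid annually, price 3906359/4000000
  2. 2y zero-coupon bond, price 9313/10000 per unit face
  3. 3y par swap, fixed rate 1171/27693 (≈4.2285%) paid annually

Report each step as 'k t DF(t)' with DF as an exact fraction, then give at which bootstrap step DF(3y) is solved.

step 1 [1y] bond c/1=9/400: DF=(3906359/4000000 − 9/400·(0))/(1+9/400) = 9551/10000 ≈ 0.955100
step 2 [2y] zero: DF = P = 9313/10000 ≈ 0.931300
step 3 [3y] swap r/1=1171/27693: DF=(1 − 1171/27693·(0.955100+0.931300))/(1+1171/27693) = 8829/10000 ≈ 0.882900

1 1 9551/10000
2 2 9313/10000
3 3 8829/10000
DF(3y) is solved at step 3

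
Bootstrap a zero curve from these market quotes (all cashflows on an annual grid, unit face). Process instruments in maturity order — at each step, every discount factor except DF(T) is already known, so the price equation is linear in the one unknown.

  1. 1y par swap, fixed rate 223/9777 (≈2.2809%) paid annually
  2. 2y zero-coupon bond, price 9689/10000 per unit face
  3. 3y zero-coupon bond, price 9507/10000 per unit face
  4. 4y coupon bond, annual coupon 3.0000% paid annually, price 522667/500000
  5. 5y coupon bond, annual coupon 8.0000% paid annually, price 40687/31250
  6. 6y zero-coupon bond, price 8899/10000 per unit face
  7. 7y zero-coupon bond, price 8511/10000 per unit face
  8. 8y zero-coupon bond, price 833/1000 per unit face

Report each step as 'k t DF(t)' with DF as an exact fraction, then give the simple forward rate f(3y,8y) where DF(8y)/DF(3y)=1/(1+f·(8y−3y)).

1 1 9777/10000
2 2 9689/10000
3 3 9507/10000
4 4 1861/2000
5 5 461/500
6 6 8899/10000
7 7 8511/10000
8 8 833/1000
f(3y,8y) = ((9507/10000)/(833/1000) − 1)/(5) = 1177/41650 ≈ 2.8259%

step 1 [1y] swap r/1=223/9777: DF=(1 − 223/9777·(0))/(1+223/9777) = 9777/10000 ≈ 0.977700
step 2 [2y] zero: DF = P = 9689/10000 ≈ 0.968900
step 3 [3y] zero: DF = P = 9507/10000 ≈ 0.950700
step 4 [4y] bond c/1=3/100: DF=(522667/500000 − 3/100·(0.977700+0.968900+0.950700))/(1+3/100) = 1861/2000 ≈ 0.930500
step 5 [5y] bond c/1=2/25: DF=(40687/31250 − 2/25·(0.977700+0.968900+0.950700+0.930500))/(1+2/25) = 461/500 ≈ 0.922000
step 6 [6y] zero: DF = P = 8899/10000 ≈ 0.889900
step 7 [7y] zero: DF = P = 8511/10000 ≈ 0.851100
step 8 [8y] zero: DF = P = 833/1000 ≈ 0.833000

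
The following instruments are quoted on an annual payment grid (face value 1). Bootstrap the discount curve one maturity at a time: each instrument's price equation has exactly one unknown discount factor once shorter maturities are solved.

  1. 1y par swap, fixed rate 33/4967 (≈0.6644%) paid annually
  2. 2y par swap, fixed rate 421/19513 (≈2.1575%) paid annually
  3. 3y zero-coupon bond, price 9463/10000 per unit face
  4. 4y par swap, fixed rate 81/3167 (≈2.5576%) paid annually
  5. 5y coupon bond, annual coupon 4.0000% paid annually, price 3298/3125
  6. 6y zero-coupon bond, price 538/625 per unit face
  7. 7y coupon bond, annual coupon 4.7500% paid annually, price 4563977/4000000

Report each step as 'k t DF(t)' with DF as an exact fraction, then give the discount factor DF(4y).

step 1 [1y] swap r/1=33/4967: DF=(1 − 33/4967·(0))/(1+33/4967) = 4967/5000 ≈ 0.993400
step 2 [2y] swap r/1=421/19513: DF=(1 − 421/19513·(0.993400))/(1+421/19513) = 9579/10000 ≈ 0.957900
step 3 [3y] zero: DF = P = 9463/10000 ≈ 0.946300
step 4 [4y] swap r/1=81/3167: DF=(1 − 81/3167·(0.993400+0.957900+0.946300))/(1+81/3167) = 2257/2500 ≈ 0.902800
step 5 [5y] bond c/1=1/25: DF=(3298/3125 − 1/25·(0.993400+0.957900+0.946300+0.902800))/(1+1/25) = 4343/5000 ≈ 0.868600
step 6 [6y] zero: DF = P = 538/625 ≈ 0.860800
step 7 [7y] bond c/1=19/400: DF=(4563977/4000000 − 19/400·(0.993400+0.957900+0.946300+0.902800+0.868600+0.860800))/(1+19/400) = 1677/2000 ≈ 0.838500

1 1 4967/5000
2 2 9579/10000
3 3 9463/10000
4 4 2257/2500
5 5 4343/5000
6 6 538/625
7 7 1677/2000
DF(4y) = 2257/2500 ≈ 0.902800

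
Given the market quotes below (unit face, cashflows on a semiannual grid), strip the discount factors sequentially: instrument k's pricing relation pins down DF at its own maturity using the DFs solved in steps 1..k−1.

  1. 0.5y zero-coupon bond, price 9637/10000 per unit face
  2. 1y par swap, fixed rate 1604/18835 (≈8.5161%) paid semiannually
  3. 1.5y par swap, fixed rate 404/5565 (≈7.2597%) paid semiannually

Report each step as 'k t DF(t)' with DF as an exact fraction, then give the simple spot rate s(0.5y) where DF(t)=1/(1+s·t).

1 1/2 9637/10000
2 1 4599/5000
3 3/2 899/1000
s(0.5y) = (1/(9637/10000) − 1)/(1/2) = 726/9637 ≈ 7.5335%

step 1 [0.5y] zero: DF = P = 9637/10000 ≈ 0.963700
step 2 [1y] swap r/2=802/18835: DF=(1 − 802/18835·(0.963700))/(1+802/18835) = 4599/5000 ≈ 0.919800
step 3 [1.5y] swap r/2=202/5565: DF=(1 − 202/5565·(0.963700+0.919800))/(1+202/5565) = 899/1000 ≈ 0.899000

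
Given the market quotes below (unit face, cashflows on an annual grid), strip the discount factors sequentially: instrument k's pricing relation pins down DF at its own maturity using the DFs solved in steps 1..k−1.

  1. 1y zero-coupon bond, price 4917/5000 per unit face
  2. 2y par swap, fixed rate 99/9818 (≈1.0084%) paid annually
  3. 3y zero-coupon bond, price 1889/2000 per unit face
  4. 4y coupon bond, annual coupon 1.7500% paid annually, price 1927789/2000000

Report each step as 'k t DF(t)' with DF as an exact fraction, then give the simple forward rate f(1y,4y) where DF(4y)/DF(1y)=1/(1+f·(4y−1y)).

1 1 4917/5000
2 2 4901/5000
3 3 1889/2000
4 4 8973/10000
f(1y,4y) = ((4917/5000)/(8973/10000) − 1)/(3) = 287/8973 ≈ 3.1985%

step 1 [1y] zero: DF = P = 4917/5000 ≈ 0.983400
step 2 [2y] swap r/1=99/9818: DF=(1 − 99/9818·(0.983400))/(1+99/9818) = 4901/5000 ≈ 0.980200
step 3 [3y] zero: DF = P = 1889/2000 ≈ 0.944500
step 4 [4y] bond c/1=7/400: DF=(1927789/2000000 − 7/400·(0.983400+0.980200+0.944500))/(1+7/400) = 8973/10000 ≈ 0.897300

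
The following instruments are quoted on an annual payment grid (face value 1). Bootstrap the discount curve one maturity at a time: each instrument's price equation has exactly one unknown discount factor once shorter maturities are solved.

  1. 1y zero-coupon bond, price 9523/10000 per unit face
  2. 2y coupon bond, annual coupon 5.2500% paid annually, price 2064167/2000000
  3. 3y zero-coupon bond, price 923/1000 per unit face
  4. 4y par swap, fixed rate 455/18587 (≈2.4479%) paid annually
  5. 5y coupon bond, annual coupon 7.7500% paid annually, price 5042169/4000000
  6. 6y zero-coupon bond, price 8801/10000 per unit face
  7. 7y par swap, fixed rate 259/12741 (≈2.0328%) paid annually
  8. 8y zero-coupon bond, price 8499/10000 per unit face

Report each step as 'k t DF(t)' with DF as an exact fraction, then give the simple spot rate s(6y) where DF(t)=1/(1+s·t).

1 1 9523/10000
2 2 9331/10000
3 3 923/1000
4 4 909/1000
5 5 361/400
6 6 8801/10000
7 7 1741/2000
8 8 8499/10000
s(6y) = (1/(8801/10000) − 1)/(6) = 1199/52806 ≈ 2.2706%

step 1 [1y] zero: DF = P = 9523/10000 ≈ 0.952300
step 2 [2y] bond c/1=21/400: DF=(2064167/2000000 − 21/400·(0.952300))/(1+21/400) = 9331/10000 ≈ 0.933100
step 3 [3y] zero: DF = P = 923/1000 ≈ 0.923000
step 4 [4y] swap r/1=455/18587: DF=(1 − 455/18587·(0.952300+0.933100+0.923000))/(1+455/18587) = 909/1000 ≈ 0.909000
step 5 [5y] bond c/1=31/400: DF=(5042169/4000000 − 31/400·(0.952300+0.933100+0.923000+0.909000))/(1+31/400) = 361/400 ≈ 0.902500
step 6 [6y] zero: DF = P = 8801/10000 ≈ 0.880100
step 7 [7y] swap r/1=259/12741: DF=(1 − 259/12741·(0.952300+0.933100+0.923000+0.909000+0.902500+0.880100))/(1+259/12741) = 1741/2000 ≈ 0.870500
step 8 [8y] zero: DF = P = 8499/10000 ≈ 0.849900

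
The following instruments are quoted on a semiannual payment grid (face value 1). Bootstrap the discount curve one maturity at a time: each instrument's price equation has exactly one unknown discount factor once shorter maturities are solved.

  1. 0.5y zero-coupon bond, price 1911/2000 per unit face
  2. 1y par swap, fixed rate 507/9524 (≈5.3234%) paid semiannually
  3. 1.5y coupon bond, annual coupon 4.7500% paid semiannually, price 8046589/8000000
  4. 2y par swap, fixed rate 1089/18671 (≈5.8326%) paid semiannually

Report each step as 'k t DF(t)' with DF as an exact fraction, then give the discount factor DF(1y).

1 1/2 1911/2000
2 1 9493/10000
3 3/2 9383/10000
4 2 8911/10000
DF(1y) = 9493/10000 ≈ 0.949300

step 1 [0.5y] zero: DF = P = 1911/2000 ≈ 0.955500
step 2 [1y] swap r/2=507/19048: DF=(1 − 507/19048·(0.955500))/(1+507/19048) = 9493/10000 ≈ 0.949300
step 3 [1.5y] bond c/2=19/800: DF=(8046589/8000000 − 19/800·(0.955500+0.949300))/(1+19/800) = 9383/10000 ≈ 0.938300
step 4 [2y] swap r/2=1089/37342: DF=(1 − 1089/37342·(0.955500+0.949300+0.938300))/(1+1089/37342) = 8911/10000 ≈ 0.891100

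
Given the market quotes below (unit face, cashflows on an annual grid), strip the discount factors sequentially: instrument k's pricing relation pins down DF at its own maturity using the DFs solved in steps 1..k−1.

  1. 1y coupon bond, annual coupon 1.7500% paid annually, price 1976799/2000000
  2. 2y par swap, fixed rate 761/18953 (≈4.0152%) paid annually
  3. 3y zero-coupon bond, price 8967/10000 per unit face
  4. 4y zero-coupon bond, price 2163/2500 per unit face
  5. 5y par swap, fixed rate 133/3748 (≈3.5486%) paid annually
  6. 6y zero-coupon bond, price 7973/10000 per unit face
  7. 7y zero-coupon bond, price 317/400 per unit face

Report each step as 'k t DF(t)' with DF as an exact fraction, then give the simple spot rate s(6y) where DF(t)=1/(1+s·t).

1 1 4857/5000
2 2 9239/10000
3 3 8967/10000
4 4 2163/2500
5 5 2101/2500
6 6 7973/10000
7 7 317/400
s(6y) = (1/(7973/10000) − 1)/(6) = 2027/47838 ≈ 4.2372%

step 1 [1y] bond c/1=7/400: DF=(1976799/2000000 − 7/400·(0))/(1+7/400) = 4857/5000 ≈ 0.971400
step 2 [2y] swap r/1=761/18953: DF=(1 − 761/18953·(0.971400))/(1+761/18953) = 9239/10000 ≈ 0.923900
step 3 [3y] zero: DF = P = 8967/10000 ≈ 0.896700
step 4 [4y] zero: DF = P = 2163/2500 ≈ 0.865200
step 5 [5y] swap r/1=133/3748: DF=(1 − 133/3748·(0.971400+0.923900+0.896700+0.865200))/(1+133/3748) = 2101/2500 ≈ 0.840400
step 6 [6y] zero: DF = P = 7973/10000 ≈ 0.797300
step 7 [7y] zero: DF = P = 317/400 ≈ 0.792500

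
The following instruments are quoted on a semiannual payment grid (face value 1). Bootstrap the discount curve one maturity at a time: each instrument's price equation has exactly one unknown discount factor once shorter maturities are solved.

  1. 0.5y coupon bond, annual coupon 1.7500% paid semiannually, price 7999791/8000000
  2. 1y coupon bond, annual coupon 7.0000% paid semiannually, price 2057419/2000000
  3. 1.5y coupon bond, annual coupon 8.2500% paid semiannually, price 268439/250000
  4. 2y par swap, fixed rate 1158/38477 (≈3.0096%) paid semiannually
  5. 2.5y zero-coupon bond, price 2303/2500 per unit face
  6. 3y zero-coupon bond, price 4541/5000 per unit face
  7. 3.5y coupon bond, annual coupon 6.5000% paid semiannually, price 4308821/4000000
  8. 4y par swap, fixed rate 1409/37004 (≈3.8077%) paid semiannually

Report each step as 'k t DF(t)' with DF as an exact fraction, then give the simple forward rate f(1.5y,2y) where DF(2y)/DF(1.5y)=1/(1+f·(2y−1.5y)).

1 1/2 9913/10000
2 1 2401/2500
3 3/2 9539/10000
4 2 9421/10000
5 5/2 2303/2500
6 3 4541/5000
7 7/2 4323/5000
8 4 8591/10000
f(1.5y,2y) = ((9539/10000)/(9421/10000) − 1)/(1/2) = 236/9421 ≈ 2.5050%

step 1 [0.5y] bond c/2=7/800: DF=(7999791/8000000 − 7/800·(0))/(1+7/800) = 9913/10000 ≈ 0.991300
step 2 [1y] bond c/2=7/200: DF=(2057419/2000000 − 7/200·(0.991300))/(1+7/200) = 2401/2500 ≈ 0.960400
step 3 [1.5y] bond c/2=33/800: DF=(268439/250000 − 33/800·(0.991300+0.960400))/(1+33/800) = 9539/10000 ≈ 0.953900
step 4 [2y] swap r/2=579/38477: DF=(1 − 579/38477·(0.991300+0.960400+0.953900))/(1+579/38477) = 9421/10000 ≈ 0.942100
step 5 [2.5y] zero: DF = P = 2303/2500 ≈ 0.921200
step 6 [3y] zero: DF = P = 4541/5000 ≈ 0.908200
step 7 [3.5y] bond c/2=13/400: DF=(4308821/4000000 − 13/400·(0.991300+0.960400+0.953900+0.942100+0.921200+0.908200))/(1+13/400) = 4323/5000 ≈ 0.864600
step 8 [4y] swap r/2=1409/74008: DF=(1 − 1409/74008·(0.991300+0.960400+0.953900+0.942100+0.921200+0.908200+0.864600))/(1+1409/74008) = 8591/10000 ≈ 0.859100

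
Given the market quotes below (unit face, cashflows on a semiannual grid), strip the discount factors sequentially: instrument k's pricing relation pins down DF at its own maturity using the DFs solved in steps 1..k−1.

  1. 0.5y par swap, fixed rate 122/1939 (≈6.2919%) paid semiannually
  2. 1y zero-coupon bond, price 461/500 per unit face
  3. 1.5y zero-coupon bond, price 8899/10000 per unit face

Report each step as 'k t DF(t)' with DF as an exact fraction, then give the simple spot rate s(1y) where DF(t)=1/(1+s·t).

1 1/2 1939/2000
2 1 461/500
3 3/2 8899/10000
s(1y) = (1/(461/500) − 1)/(1) = 39/461 ≈ 8.4599%

step 1 [0.5y] swap r/2=61/1939: DF=(1 − 61/1939·(0))/(1+61/1939) = 1939/2000 ≈ 0.969500
step 2 [1y] zero: DF = P = 461/500 ≈ 0.922000
step 3 [1.5y] zero: DF = P = 8899/10000 ≈ 0.889900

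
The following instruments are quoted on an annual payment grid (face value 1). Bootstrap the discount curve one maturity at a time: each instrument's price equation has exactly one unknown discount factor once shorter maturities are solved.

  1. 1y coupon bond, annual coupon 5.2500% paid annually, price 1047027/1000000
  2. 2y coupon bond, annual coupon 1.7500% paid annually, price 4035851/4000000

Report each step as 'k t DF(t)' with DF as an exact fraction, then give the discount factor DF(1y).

1 1 2487/2500
2 2 1949/2000
DF(1y) = 2487/2500 ≈ 0.994800

step 1 [1y] bond c/1=21/400: DF=(1047027/1000000 − 21/400·(0))/(1+21/400) = 2487/2500 ≈ 0.994800
step 2 [2y] bond c/1=7/400: DF=(4035851/4000000 − 7/400·(0.994800))/(1+7/400) = 1949/2000 ≈ 0.974500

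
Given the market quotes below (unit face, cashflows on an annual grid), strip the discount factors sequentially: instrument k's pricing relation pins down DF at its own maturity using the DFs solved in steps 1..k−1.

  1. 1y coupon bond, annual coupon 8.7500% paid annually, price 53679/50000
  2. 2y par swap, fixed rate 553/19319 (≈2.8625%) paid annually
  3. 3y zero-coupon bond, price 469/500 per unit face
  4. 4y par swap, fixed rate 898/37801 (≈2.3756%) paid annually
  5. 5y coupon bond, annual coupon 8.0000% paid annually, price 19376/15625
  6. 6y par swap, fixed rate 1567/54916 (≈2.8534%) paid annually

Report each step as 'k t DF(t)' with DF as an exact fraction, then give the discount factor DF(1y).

step 1 [1y] bond c/1=7/80: DF=(53679/50000 − 7/80·(0))/(1+7/80) = 617/625 ≈ 0.987200
step 2 [2y] swap r/1=553/19319: DF=(1 − 553/19319·(0.987200))/(1+553/19319) = 9447/10000 ≈ 0.944700
step 3 [3y] zero: DF = P = 469/500 ≈ 0.938000
step 4 [4y] swap r/1=898/37801: DF=(1 − 898/37801·(0.987200+0.944700+0.938000))/(1+898/37801) = 4551/5000 ≈ 0.910200
step 5 [5y] bond c/1=2/25: DF=(19376/15625 − 2/25·(0.987200+0.944700+0.938000+0.910200))/(1+2/25) = 4341/5000 ≈ 0.868200
step 6 [6y] swap r/1=1567/54916: DF=(1 − 1567/54916·(0.987200+0.944700+0.938000+0.910200+0.868200))/(1+1567/54916) = 8433/10000 ≈ 0.843300

1 1 617/625
2 2 9447/10000
3 3 469/500
4 4 4551/5000
5 5 4341/5000
6 6 8433/10000
DF(1y) = 617/625 ≈ 0.987200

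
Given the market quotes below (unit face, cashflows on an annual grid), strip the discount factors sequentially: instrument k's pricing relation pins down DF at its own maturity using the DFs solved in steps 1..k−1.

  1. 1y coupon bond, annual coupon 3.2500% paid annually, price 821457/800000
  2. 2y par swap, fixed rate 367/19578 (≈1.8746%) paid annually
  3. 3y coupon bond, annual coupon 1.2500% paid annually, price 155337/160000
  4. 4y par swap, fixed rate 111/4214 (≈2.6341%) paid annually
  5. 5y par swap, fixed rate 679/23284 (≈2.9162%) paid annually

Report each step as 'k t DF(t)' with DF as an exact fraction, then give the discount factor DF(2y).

1 1 1989/2000
2 2 9633/10000
3 3 9347/10000
4 4 9001/10000
5 5 4321/5000
DF(2y) = 9633/10000 ≈ 0.963300

step 1 [1y] bond c/1=13/400: DF=(821457/800000 − 13/400·(0))/(1+13/400) = 1989/2000 ≈ 0.994500
step 2 [2y] swap r/1=367/19578: DF=(1 − 367/19578·(0.994500))/(1+367/19578) = 9633/10000 ≈ 0.963300
step 3 [3y] bond c/1=1/80: DF=(155337/160000 − 1/80·(0.994500+0.963300))/(1+1/80) = 9347/10000 ≈ 0.934700
step 4 [4y] swap r/1=111/4214: DF=(1 − 111/4214·(0.994500+0.963300+0.934700))/(1+111/4214) = 9001/10000 ≈ 0.900100
step 5 [5y] swap r/1=679/23284: DF=(1 − 679/23284·(0.994500+0.963300+0.934700+0.900100))/(1+679/23284) = 4321/5000 ≈ 0.864200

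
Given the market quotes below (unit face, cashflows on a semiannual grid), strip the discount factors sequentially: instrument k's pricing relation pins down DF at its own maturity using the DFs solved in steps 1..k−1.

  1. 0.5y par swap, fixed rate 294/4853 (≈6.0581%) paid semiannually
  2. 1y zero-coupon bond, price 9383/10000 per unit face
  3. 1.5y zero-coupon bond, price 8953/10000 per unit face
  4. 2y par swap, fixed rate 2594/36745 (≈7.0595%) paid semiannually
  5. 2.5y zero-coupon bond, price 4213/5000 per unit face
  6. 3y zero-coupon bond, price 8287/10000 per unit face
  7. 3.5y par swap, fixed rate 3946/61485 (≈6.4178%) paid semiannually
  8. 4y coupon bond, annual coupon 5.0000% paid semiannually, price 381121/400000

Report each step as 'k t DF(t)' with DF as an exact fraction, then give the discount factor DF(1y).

1 1/2 4853/5000
2 1 9383/10000
3 3/2 8953/10000
4 2 8703/10000
5 5/2 4213/5000
6 3 8287/10000
7 7/2 8027/10000
8 4 1949/2500
DF(1y) = 9383/10000 ≈ 0.938300

step 1 [0.5y] swap r/2=147/4853: DF=(1 − 147/4853·(0))/(1+147/4853) = 4853/5000 ≈ 0.970600
step 2 [1y] zero: DF = P = 9383/10000 ≈ 0.938300
step 3 [1.5y] zero: DF = P = 8953/10000 ≈ 0.895300
step 4 [2y] swap r/2=1297/36745: DF=(1 − 1297/36745·(0.970600+0.938300+0.895300))/(1+1297/36745) = 8703/10000 ≈ 0.870300
step 5 [2.5y] zero: DF = P = 4213/5000 ≈ 0.842600
step 6 [3y] zero: DF = P = 8287/10000 ≈ 0.828700
step 7 [3.5y] swap r/2=1973/61485: DF=(1 − 1973/61485·(0.970600+0.938300+0.895300+0.870300+0.842600+0.828700))/(1+1973/61485) = 8027/10000 ≈ 0.802700
step 8 [4y] bond c/2=1/40: DF=(381121/400000 − 1/40·(0.970600+0.938300+0.895300+0.870300+0.842600+0.828700+0.802700))/(1+1/40) = 1949/2500 ≈ 0.779600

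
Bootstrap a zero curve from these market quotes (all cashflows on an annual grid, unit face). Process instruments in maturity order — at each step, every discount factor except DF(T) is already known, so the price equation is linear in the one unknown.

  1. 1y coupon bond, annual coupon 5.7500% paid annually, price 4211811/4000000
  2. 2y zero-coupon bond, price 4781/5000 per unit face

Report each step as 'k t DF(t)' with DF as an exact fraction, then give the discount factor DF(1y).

1 1 9957/10000
2 2 4781/5000
DF(1y) = 9957/10000 ≈ 0.995700

step 1 [1y] bond c/1=23/400: DF=(4211811/4000000 − 23/400·(0))/(1+23/400) = 9957/10000 ≈ 0.995700
step 2 [2y] zero: DF = P = 4781/5000 ≈ 0.956200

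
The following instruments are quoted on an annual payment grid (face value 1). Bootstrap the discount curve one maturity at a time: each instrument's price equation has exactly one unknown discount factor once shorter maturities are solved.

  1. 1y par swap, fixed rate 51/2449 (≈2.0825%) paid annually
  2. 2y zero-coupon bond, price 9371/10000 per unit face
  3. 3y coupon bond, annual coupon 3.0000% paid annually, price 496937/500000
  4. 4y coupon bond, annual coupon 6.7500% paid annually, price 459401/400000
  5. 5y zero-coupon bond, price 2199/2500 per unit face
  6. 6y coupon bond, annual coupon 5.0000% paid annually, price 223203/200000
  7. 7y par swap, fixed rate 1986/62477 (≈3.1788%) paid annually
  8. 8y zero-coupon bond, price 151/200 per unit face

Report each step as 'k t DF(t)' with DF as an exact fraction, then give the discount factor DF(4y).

1 1 2449/2500
2 2 9371/10000
3 3 9091/10000
4 4 2243/2500
5 5 2199/2500
6 6 8437/10000
7 7 4007/5000
8 8 151/200
DF(4y) = 2243/2500 ≈ 0.897200

step 1 [1y] swap r/1=51/2449: DF=(1 − 51/2449·(0))/(1+51/2449) = 2449/2500 ≈ 0.979600
step 2 [2y] zero: DF = P = 9371/10000 ≈ 0.937100
step 3 [3y] bond c/1=3/100: DF=(496937/500000 − 3/100·(0.979600+0.937100))/(1+3/100) = 9091/10000 ≈ 0.909100
step 4 [4y] bond c/1=27/400: DF=(459401/400000 − 27/400·(0.979600+0.937100+0.909100))/(1+27/400) = 2243/2500 ≈ 0.897200
step 5 [5y] zero: DF = P = 2199/2500 ≈ 0.879600
step 6 [6y] bond c/1=1/20: DF=(223203/200000 − 1/20·(0.979600+0.937100+0.909100+0.897200+0.879600))/(1+1/20) = 8437/10000 ≈ 0.843700
step 7 [7y] swap r/1=1986/62477: DF=(1 − 1986/62477·(0.979600+0.937100+0.909100+0.897200+0.879600+0.843700))/(1+1986/62477) = 4007/5000 ≈ 0.801400
step 8 [8y] zero: DF = P = 151/200 ≈ 0.755000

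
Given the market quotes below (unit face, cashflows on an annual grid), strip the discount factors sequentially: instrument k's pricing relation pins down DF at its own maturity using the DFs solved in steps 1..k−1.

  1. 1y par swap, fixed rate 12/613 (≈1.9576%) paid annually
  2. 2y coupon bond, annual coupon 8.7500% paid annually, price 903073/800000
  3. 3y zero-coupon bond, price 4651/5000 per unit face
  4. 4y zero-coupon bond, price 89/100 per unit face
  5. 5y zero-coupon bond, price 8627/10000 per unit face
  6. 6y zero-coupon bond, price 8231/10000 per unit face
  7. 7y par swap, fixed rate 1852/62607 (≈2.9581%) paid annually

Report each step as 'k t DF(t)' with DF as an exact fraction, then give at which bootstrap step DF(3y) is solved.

1 1 613/625
2 2 9591/10000
3 3 4651/5000
4 4 89/100
5 5 8627/10000
6 6 8231/10000
7 7 2037/2500
DF(3y) is solved at step 3

step 1 [1y] swap r/1=12/613: DF=(1 − 12/613·(0))/(1+12/613) = 613/625 ≈ 0.980800
step 2 [2y] bond c/1=7/80: DF=(903073/800000 − 7/80·(0.980800))/(1+7/80) = 9591/10000 ≈ 0.959100
step 3 [3y] zero: DF = P = 4651/5000 ≈ 0.930200
step 4 [4y] zero: DF = P = 89/100 ≈ 0.890000
step 5 [5y] zero: DF = P = 8627/10000 ≈ 0.862700
step 6 [6y] zero: DF = P = 8231/10000 ≈ 0.823100
step 7 [7y] swap r/1=1852/62607: DF=(1 − 1852/62607·(0.980800+0.959100+0.930200+0.890000+0.862700+0.823100))/(1+1852/62607) = 2037/2500 ≈ 0.814800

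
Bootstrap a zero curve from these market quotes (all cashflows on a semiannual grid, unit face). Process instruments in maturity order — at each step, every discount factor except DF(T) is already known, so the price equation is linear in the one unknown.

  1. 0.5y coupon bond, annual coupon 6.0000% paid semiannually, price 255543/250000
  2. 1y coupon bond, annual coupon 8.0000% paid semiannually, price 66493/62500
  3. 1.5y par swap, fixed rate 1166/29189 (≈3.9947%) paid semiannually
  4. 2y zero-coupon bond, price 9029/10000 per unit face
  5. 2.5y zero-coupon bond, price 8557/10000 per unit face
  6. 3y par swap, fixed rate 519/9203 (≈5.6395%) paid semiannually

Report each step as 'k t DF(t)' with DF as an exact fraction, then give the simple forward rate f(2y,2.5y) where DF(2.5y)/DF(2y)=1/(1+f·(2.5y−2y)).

step 1 [0.5y] bond c/2=3/100: DF=(255543/250000 − 3/100·(0))/(1+3/100) = 2481/2500 ≈ 0.992400
step 2 [1y] bond c/2=1/25: DF=(66493/62500 − 1/25·(0.992400))/(1+1/25) = 1231/1250 ≈ 0.984800
step 3 [1.5y] swap r/2=583/29189: DF=(1 − 583/29189·(0.992400+0.984800))/(1+583/29189) = 9417/10000 ≈ 0.941700
step 4 [2y] zero: DF = P = 9029/10000 ≈ 0.902900
step 5 [2.5y] zero: DF = P = 8557/10000 ≈ 0.855700
step 6 [3y] swap r/2=519/18406: DF=(1 − 519/18406·(0.992400+0.984800+0.941700+0.902900+0.855700))/(1+519/18406) = 8443/10000 ≈ 0.844300

1 1/2 2481/2500
2 1 1231/1250
3 3/2 9417/10000
4 2 9029/10000
5 5/2 8557/10000
6 3 8443/10000
f(2y,2.5y) = ((9029/10000)/(8557/10000) − 1)/(1/2) = 944/8557 ≈ 11.0319%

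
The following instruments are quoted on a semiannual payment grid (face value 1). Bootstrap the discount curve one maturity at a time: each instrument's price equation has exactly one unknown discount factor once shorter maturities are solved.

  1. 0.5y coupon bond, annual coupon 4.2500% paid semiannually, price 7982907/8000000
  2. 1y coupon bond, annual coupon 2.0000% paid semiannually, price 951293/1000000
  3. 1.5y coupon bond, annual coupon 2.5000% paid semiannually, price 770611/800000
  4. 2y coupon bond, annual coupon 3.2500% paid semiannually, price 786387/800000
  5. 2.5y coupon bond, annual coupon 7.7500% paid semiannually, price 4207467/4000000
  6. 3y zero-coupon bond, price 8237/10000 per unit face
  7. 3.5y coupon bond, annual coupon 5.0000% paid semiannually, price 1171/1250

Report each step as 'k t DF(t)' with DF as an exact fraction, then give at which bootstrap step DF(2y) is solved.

step 1 [0.5y] bond c/2=17/800: DF=(7982907/8000000 − 17/800·(0))/(1+17/800) = 9771/10000 ≈ 0.977100
step 2 [1y] bond c/2=1/100: DF=(951293/1000000 − 1/100·(0.977100))/(1+1/100) = 4661/5000 ≈ 0.932200
step 3 [1.5y] bond c/2=1/80: DF=(770611/800000 − 1/80·(0.977100+0.932200))/(1+1/80) = 4639/5000 ≈ 0.927800
step 4 [2y] bond c/2=13/800: DF=(786387/800000 − 13/800·(0.977100+0.932200+0.927800))/(1+13/800) = 9219/10000 ≈ 0.921900
step 5 [2.5y] bond c/2=31/800: DF=(4207467/4000000 − 31/800·(0.977100+0.932200+0.927800+0.921900))/(1+31/800) = 2181/2500 ≈ 0.872400
step 6 [3y] zero: DF = P = 8237/10000 ≈ 0.823700
step 7 [3.5y] bond c/2=1/40: DF=(1171/1250 − 1/40·(0.977100+0.932200+0.927800+0.921900+0.872400+0.823700))/(1+1/40) = 7809/10000 ≈ 0.780900

1 1/2 9771/10000
2 1 4661/5000
3 3/2 4639/5000
4 2 9219/10000
5 5/2 2181/2500
6 3 8237/10000
7 7/2 7809/10000
DF(2y) is solved at step 4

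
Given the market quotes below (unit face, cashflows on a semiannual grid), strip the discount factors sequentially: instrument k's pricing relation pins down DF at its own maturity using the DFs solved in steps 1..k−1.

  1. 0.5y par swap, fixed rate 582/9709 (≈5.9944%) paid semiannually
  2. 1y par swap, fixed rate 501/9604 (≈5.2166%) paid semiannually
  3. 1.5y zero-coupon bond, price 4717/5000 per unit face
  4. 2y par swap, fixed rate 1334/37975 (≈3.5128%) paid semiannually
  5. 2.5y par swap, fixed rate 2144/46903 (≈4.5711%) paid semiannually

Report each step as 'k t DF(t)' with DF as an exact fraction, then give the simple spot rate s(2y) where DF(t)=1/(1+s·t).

step 1 [0.5y] swap r/2=291/9709: DF=(1 − 291/9709·(0))/(1+291/9709) = 9709/10000 ≈ 0.970900
step 2 [1y] swap r/2=501/19208: DF=(1 − 501/19208·(0.970900))/(1+501/19208) = 9499/10000 ≈ 0.949900
step 3 [1.5y] zero: DF = P = 4717/5000 ≈ 0.943400
step 4 [2y] swap r/2=667/37975: DF=(1 − 667/37975·(0.970900+0.949900+0.943400))/(1+667/37975) = 9333/10000 ≈ 0.933300
step 5 [2.5y] swap r/2=1072/46903: DF=(1 − 1072/46903·(0.970900+0.949900+0.943400+0.933300))/(1+1072/46903) = 558/625 ≈ 0.892800

1 1/2 9709/10000
2 1 9499/10000
3 3/2 4717/5000
4 2 9333/10000
5 5/2 558/625
s(2y) = (1/(9333/10000) − 1)/(2) = 667/18666 ≈ 3.5733%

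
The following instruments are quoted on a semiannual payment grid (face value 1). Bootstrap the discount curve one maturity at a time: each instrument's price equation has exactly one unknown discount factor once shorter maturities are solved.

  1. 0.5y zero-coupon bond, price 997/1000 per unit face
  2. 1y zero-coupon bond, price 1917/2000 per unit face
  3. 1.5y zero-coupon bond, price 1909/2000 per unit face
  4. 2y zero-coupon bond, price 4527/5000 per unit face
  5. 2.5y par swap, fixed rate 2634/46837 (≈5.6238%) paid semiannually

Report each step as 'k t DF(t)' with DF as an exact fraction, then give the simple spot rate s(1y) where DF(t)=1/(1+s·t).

step 1 [0.5y] zero: DF = P = 997/1000 ≈ 0.997000
step 2 [1y] zero: DF = P = 1917/2000 ≈ 0.958500
step 3 [1.5y] zero: DF = P = 1909/2000 ≈ 0.954500
step 4 [2y] zero: DF = P = 4527/5000 ≈ 0.905400
step 5 [2.5y] swap r/2=1317/46837: DF=(1 − 1317/46837·(0.997000+0.958500+0.954500+0.905400))/(1+1317/46837) = 8683/10000 ≈ 0.868300

1 1/2 997/1000
2 1 1917/2000
3 3/2 1909/2000
4 2 4527/5000
5 5/2 8683/10000
s(1y) = (1/(1917/2000) − 1)/(1) = 83/1917 ≈ 4.3297%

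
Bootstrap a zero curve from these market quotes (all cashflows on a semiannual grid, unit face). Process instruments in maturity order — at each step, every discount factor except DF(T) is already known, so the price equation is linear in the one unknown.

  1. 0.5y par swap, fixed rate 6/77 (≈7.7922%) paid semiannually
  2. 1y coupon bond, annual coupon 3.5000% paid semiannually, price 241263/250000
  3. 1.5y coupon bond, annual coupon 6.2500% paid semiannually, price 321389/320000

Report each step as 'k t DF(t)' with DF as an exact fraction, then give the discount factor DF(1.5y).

1 1/2 77/80
2 1 9319/10000
3 3/2 1833/2000
DF(1.5y) = 1833/2000 ≈ 0.916500

step 1 [0.5y] swap r/2=3/77: DF=(1 − 3/77·(0))/(1+3/77) = 77/80 ≈ 0.962500
step 2 [1y] bond c/2=7/400: DF=(241263/250000 − 7/400·(0.962500))/(1+7/400) = 9319/10000 ≈ 0.931900
step 3 [1.5y] bond c/2=1/32: DF=(321389/320000 − 1/32·(0.962500+0.931900))/(1+1/32) = 1833/2000 ≈ 0.916500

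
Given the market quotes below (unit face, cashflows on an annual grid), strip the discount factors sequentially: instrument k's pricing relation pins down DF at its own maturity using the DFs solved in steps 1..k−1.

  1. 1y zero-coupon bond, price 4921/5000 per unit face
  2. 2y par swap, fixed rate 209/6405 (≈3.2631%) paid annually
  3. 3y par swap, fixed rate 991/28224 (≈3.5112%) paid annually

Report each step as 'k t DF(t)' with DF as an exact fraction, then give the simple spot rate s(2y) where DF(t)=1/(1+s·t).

step 1 [1y] zero: DF = P = 4921/5000 ≈ 0.984200
step 2 [2y] swap r/1=209/6405: DF=(1 − 209/6405·(0.984200))/(1+209/6405) = 9373/10000 ≈ 0.937300
step 3 [3y] swap r/1=991/28224: DF=(1 − 991/28224·(0.984200+0.937300))/(1+991/28224) = 9009/10000 ≈ 0.900900

1 1 4921/5000
2 2 9373/10000
3 3 9009/10000
s(2y) = (1/(9373/10000) − 1)/(2) = 627/18746 ≈ 3.3447%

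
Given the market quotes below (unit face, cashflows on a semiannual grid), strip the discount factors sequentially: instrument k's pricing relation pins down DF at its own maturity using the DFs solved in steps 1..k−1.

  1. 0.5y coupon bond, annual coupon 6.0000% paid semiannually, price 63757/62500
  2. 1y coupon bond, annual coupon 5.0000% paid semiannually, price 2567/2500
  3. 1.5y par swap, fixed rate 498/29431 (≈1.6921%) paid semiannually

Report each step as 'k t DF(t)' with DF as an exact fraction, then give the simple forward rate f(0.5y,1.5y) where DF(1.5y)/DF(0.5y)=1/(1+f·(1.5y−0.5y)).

step 1 [0.5y] bond c/2=3/100: DF=(63757/62500 − 3/100·(0))/(1+3/100) = 619/625 ≈ 0.990400
step 2 [1y] bond c/2=1/40: DF=(2567/2500 − 1/40·(0.990400))/(1+1/40) = 611/625 ≈ 0.977600
step 3 [1.5y] swap r/2=249/29431: DF=(1 − 249/29431·(0.990400+0.977600))/(1+249/29431) = 9751/10000 ≈ 0.975100

1 1/2 619/625
2 1 611/625
3 3/2 9751/10000
f(0.5y,1.5y) = ((619/625)/(9751/10000) − 1)/(1) = 153/9751 ≈ 1.5691%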